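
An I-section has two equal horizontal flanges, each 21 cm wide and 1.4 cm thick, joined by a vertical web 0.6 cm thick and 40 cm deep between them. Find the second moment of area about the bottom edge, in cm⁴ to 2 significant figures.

Decompose the section into non-overlapping parts with the origin at the bottom-left of its bounding rectangle.
Bottom flange: 21 × 1.4, A = 29.4 cm², y = 0.7 cm, Ī = 4.802 cm⁴.
Web: 0.6 × 40, A = 24 cm², y = 21.4 cm, Ī = 3 200 cm⁴.
Top flange: 21 × 1.4, A = 29.4 cm², y = 42.1 cm, Ī = 4.802 cm⁴.
Transfer each piece to the base of the section using Ī + A·d² with d = y − 0:
  bottom flange: d = 0.7 cm → contributes +19.21 cm⁴
  web: d = 21.4 cm → contributes +14 191 cm⁴
  top flange: d = 42.1 cm → contributes +52 114 cm⁴
Total I = 66 324 cm⁴.

I_base ≈ 6.6 × 10⁴ cm⁴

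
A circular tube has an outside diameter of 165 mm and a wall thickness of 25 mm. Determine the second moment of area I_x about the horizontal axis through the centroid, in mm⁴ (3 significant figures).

I_x ≈ 2.78 × 10⁷ mm⁴

Break the section into simple shapes (no overlaps), measuring from the bottom-left corner of the bounding box.
Outer circle: ⌀165, A = 21 382 mm², y = 82.5 mm, Ī = 36 383 601 mm⁴.
Bore (subtracted): ⌀115, A = 10 387 mm², y = 82.5 mm, Ī = 8 585 414 mm⁴.
By symmetry the centroid is at mid-height, ȳ = 82.5 mm.
All pieces are centred on the horizontal axis through the centroid, so I = ΣĪ (holes subtracted) = 27 798 186 mm⁴.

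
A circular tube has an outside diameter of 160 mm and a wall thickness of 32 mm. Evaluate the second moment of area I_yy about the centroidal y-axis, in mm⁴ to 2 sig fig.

I_yy ≈ 2.8 × 10⁷ mm⁴

Decompose the section into non-overlapping parts with the origin at the bottom-left of its bounding rectangle.
Outer circle: ⌀160, A = 20 106 mm², x = 80 mm, Ī = 32 169 909 mm⁴.
Bore (subtracted): ⌀96, A = 7 238 mm², x = 80 mm, Ī = 4 169 220 mm⁴.
By symmetry the centroid is at mid-width, x̄ = 80 mm.
All pieces are centred on the centroidal y-axis, so I = ΣĪ (holes subtracted) = 28 000 689 mm⁴.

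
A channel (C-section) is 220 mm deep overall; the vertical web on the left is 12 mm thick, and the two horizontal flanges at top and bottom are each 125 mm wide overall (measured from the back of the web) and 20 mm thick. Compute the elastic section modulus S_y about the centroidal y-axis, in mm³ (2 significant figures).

S_y ≈ 1.4 × 10⁵ mm³

Decompose the section into non-overlapping parts with the origin at the bottom-left of its bounding rectangle.
Web: 12 × 220, A = 2 640 mm², x = 6 mm, Ī = 31 680 mm⁴.
Top flange (beyond web): 113 × 20, A = 2 260 mm², x = 68.5 mm, Ī = 2 404 828 mm⁴.
Bottom flange (beyond web): 113 × 20, A = 2 260 mm², x = 68.5 mm, Ī = 2 404 828 mm⁴.
Centroid: x̄ = ΣA·x / ΣA = 45.46 mm.
Transfer each piece to the centroidal y-axis using Ī + A·d² with d = x − 45.46:
  web: d = -39.46 mm → contributes +4 141 424 mm⁴
  top flange (beyond web): d = 23.04 mm → contributes +3 605 019 mm⁴
  bottom flange (beyond web): d = 23.04 mm → contributes +3 605 019 mm⁴
Total I = 11 351 462 mm⁴.
Extreme fibre distance c = 79.54 mm; S = I/c = 142 705 mm³.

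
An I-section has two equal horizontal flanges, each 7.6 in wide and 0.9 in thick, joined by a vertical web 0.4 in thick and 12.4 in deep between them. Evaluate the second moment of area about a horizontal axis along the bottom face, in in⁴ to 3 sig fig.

Break the section into simple shapes (no overlaps), measuring from the bottom-left corner of the bounding box.
Bottom flange: 7.6 × 0.9, A = 6.84 in², y = 0.45 in, Ī = 0.4617 in⁴.
Web: 0.4 × 12.4, A = 4.96 in², y = 7.1 in, Ī = 63.554 in⁴.
Top flange: 7.6 × 0.9, A = 6.84 in², y = 13.75 in, Ī = 0.4617 in⁴.
Transfer each piece to the base of the section using Ī + A·d² with d = y − 0:
  bottom flange: d = 0.45 in → contributes +1.8468 in⁴
  web: d = 7.1 in → contributes +313.59 in⁴
  top flange: d = 13.75 in → contributes +1293.6 in⁴
Total I = 1609.1 in⁴.

I_base ≈ 1610 in⁴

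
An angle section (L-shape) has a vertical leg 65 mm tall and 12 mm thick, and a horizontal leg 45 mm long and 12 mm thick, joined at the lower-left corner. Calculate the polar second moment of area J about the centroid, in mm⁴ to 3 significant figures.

J ≈ 6.42 × 10⁵ mm⁴

Decompose the section into non-overlapping parts with the origin at the bottom-left of its bounding rectangle.
Vertical leg: 12 × 65, A = 780 mm², y = 32.5 mm, Ī = 274 625 mm⁴.
Horizontal leg (remainder): 33 × 12, A = 396 mm², y = 6 mm, Ī = 4 752 mm⁴.
Centroid: ȳ = ΣA·y / ΣA = 23.577 mm.
Transfer each piece to the centroidal x-axis using Ī + A·d² with d = y − 23.577:
  vertical leg: d = 8.9235 mm → contributes +336 735 mm⁴
  horizontal leg (remainder): d = -17.577 mm → contributes +127 090 mm⁴
Total I = 463 825 mm⁴.
For the y-axis: x̄ = 13.577 mm.
Repeating about the centroidal y-axis gives I_y = 178 265 mm⁴.
Polar second moment: J = I_x + I_y = 642 090 mm⁴.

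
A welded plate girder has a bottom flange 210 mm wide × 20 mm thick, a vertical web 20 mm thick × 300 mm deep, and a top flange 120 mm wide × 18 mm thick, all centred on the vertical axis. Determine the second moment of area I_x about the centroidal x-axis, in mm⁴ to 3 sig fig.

I_x ≈ 1.99 × 10⁸ mm⁴

Treat the section as a set of non-overlapping primitives; coordinates are from the bounding-box lower-left.
Bottom plate: 210 × 20, A = 4 200 mm², y = 10 mm, Ī = 140 000 mm⁴.
Web plate: 20 × 300, A = 6 000 mm², y = 170 mm, Ī = 45 000 000 mm⁴.
Top plate: 120 × 18, A = 2 160 mm², y = 329 mm, Ī = 58 320 mm⁴.
Centroid: ȳ = ΣA·y / ΣA = 143.42 mm.
Transfer each piece to the centroidal x-axis using Ī + A·d² with d = y − 143.42:
  bottom plate: d = -133.42 mm → contributes +74 900 936 mm⁴
  web plate: d = 26.583 mm → contributes +49 239 784 mm⁴
  top plate: d = 185.58 mm → contributes +74 450 606 mm⁴
Total I = 198 591 326 mm⁴.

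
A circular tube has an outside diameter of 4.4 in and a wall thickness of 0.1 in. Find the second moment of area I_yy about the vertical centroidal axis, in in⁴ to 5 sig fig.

I_yy ≈ 3.1239 in⁴

Treat the section as a set of non-overlapping primitives; coordinates are from the bounding-box lower-left.
Outer circle: ⌀4.4, A = 15.20531 in², x = 2.2 in, Ī = 18.39842 in⁴.
Bore (subtracted): ⌀4.2, A = 13.85442 in², x = 2.2 in, Ī = 15.2745 in⁴.
By symmetry the centroid is at mid-width, x̄ = 2.2 in.
All pieces are centred on the vertical centroidal axis, so I = ΣĪ (holes subtracted) = 3.123921 in⁴.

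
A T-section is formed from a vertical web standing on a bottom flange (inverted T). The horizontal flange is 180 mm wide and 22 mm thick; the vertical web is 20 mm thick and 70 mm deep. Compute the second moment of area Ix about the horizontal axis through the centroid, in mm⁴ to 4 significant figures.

Ix ≈ 2.920 × 10⁶ mm⁴

Treat the section as a set of non-overlapping primitives; coordinates are from the bounding-box lower-left.
Flange: 180 × 22, A = 3 960 mm², y = 11 mm, Ī = 159 720 mm⁴.
Web: 20 × 70, A = 1 400 mm², y = 57 mm, Ī = 571 667 mm⁴.
Centroid: ȳ = ΣA·y / ΣA = 23.0149 mm.
Transfer each piece to the horizontal axis through the centroid using Ī + A·d² with d = y − 23.0149:
  flange: d = -12.0149 mm → contributes +731 379 mm⁴
  web: d = 33.9851 mm → contributes +2 188 646 mm⁴
Total I = 2 920 025 mm⁴.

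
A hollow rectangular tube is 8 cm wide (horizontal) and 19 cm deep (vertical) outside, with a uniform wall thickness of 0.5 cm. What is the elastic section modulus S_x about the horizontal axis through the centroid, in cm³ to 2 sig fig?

S_x ≈ 120 cm³

Split into non-overlapping primitives; take the origin at the lower-left of the bounding box.
Outer rectangle: 8 × 19, A = 152 cm², y = 9.5 cm, Ī = 4 573 cm⁴.
Inner void (subtracted): 7 × 18, A = 126 cm², y = 9.5 cm, Ī = 3 402 cm⁴.
By symmetry the centroid is at mid-height, ȳ = 9.5 cm.
All pieces are centred on the horizontal axis through the centroid, so I = ΣĪ (holes subtracted) = 1 171 cm⁴.
Extreme fibre distance c = 9.5 cm; S = I/c = 123.2 cm³.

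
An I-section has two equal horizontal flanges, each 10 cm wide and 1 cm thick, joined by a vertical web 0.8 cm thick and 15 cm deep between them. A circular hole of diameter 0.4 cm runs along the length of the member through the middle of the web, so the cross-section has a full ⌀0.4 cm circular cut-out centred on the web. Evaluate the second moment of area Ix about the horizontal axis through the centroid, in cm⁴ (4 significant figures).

Ix ≈ 1507 cm⁴

Split into non-overlapping primitives; take the origin at the lower-left of the bounding box.
Bottom flange: 10 × 1, A = 10 cm², y = 0.5 cm, Ī = 0.833333 cm⁴.
Web: 0.8 × 15, A = 12 cm², y = 8.5 cm, Ī = 225 cm⁴.
Top flange: 10 × 1, A = 10 cm², y = 16.5 cm, Ī = 0.833333 cm⁴.
Hole (subtracted): ⌀0.4, A = 0.125664 cm², y = 8.5 cm, Ī = 0.00125664 cm⁴.
By symmetry the centroid is at mid-height, ȳ = 8.5 cm.
Transfer each piece to the horizontal axis through the centroid using Ī + A·d² with d = y − 8.5:
  bottom flange: d = -8 cm → contributes +640.833 cm⁴
  web: d = 0 cm → contributes +225 cm⁴
  top flange: d = 8 cm → contributes +640.833 cm⁴
  hole: d = 0 cm → contributes −0.00125664 cm⁴
Total I = 1506.67 cm⁴.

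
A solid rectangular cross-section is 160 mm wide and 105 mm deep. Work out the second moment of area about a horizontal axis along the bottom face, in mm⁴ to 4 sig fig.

I_base ≈ 6.174 × 10⁷ mm⁴

The section: 160 × 105, A = 16 800 mm², y = 52.5 mm, Ī = 15 435 000 mm⁴.
Transfer it to the base of the section using Ī + A·d² with d = y − 0:
  the section: d = 52.5 mm → contributes +61 740 000 mm⁴
Total I = 61 740 000 mm⁴.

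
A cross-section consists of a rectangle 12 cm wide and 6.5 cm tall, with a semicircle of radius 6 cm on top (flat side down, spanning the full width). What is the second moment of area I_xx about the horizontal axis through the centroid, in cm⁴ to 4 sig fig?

Split into non-overlapping primitives; take the origin at the lower-left of the bounding box.
Rectangular body: 12 × 6.5, A = 78 cm², y = 3.25 cm, Ī = 274.625 cm⁴.
Semicircular cap: semicircle r = 6, A = 56.5487 cm², y = 9.04648 cm, Ī = 142.245 cm⁴.
Centroid: ȳ = ΣA·y / ΣA = 5.68617 cm.
Transfer each piece to the horizontal axis through the centroid using Ī + A·d² with d = y − 5.68617:
  rectangular body: d = -2.43617 cm → contributes +737.548 cm⁴
  semicircular cap: d = 3.36031 cm → contributes +780.775 cm⁴
Total I = 1518.32 cm⁴.

I_xx ≈ 1518 cm⁴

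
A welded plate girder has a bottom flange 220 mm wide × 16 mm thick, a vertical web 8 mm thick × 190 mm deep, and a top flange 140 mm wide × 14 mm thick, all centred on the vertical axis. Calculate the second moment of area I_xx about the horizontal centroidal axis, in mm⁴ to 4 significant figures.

Break the section into simple shapes (no overlaps), measuring from the bottom-left corner of the bounding box.
Bottom plate: 220 × 16, A = 3 520 mm², y = 8 mm, Ī = 75093.3 mm⁴.
Web plate: 8 × 190, A = 1 520 mm², y = 111 mm, Ī = 4 572 667 mm⁴.
Top plate: 140 × 14, A = 1 960 mm², y = 213 mm, Ī = 32013.3 mm⁴.
Centroid: ȳ = ΣA·y / ΣA = 87.7657 mm.
Transfer each piece to the horizontal centroidal axis using Ī + A·d² with d = y − 87.7657:
  bottom plate: d = -79.7657 mm → contributes +22 471 337 mm⁴
  web plate: d = 23.2343 mm → contributes +5 393 211 mm⁴
  top plate: d = 125.234 mm → contributes +30 771 921 mm⁴
Total I = 58 636 469 mm⁴.

I_xx ≈ 5.864 × 10⁷ mm⁴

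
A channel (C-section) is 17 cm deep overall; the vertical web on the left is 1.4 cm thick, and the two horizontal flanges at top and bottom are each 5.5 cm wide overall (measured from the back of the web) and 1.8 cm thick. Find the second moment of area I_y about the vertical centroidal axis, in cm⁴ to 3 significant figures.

I_y ≈ 93.5 cm⁴

Split into non-overlapping primitives; take the origin at the lower-left of the bounding box.
Web: 1.4 × 17, A = 23.8 cm², x = 0.7 cm, Ī = 3.8873 cm⁴.
Top flange (beyond web): 4.1 × 1.8, A = 7.38 cm², x = 3.45 cm, Ī = 10.338 cm⁴.
Bottom flange (beyond web): 4.1 × 1.8, A = 7.38 cm², x = 3.45 cm, Ī = 10.338 cm⁴.
Centroid: x̄ = ΣA·x / ΣA = 1.7526 cm.
Transfer each piece to the vertical centroidal axis using Ī + A·d² with d = x − 1.7526:
  web: d = -1.0526 cm → contributes +30.259 cm⁴
  top flange (beyond web): d = 1.6974 cm → contributes +31.6 cm⁴
  bottom flange (beyond web): d = 1.6974 cm → contributes +31.6 cm⁴
Total I = 93.459 cm⁴.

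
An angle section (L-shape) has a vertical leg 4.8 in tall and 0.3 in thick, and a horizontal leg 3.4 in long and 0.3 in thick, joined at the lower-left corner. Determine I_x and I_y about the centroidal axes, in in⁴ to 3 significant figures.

Break the section into simple shapes (no overlaps), measuring from the bottom-left corner of the bounding box.
Vertical leg: 0.3 × 4.8, A = 1.44 in², y = 2.4 in, Ī = 2.7648 in⁴.
Horizontal leg (remainder): 3.1 × 0.3, A = 0.93 in², y = 0.15 in, Ī = 0.006975 in⁴.
Centroid: ȳ = ΣA·y / ΣA = 1.5171 in.
Transfer each piece to the centroidal x-axis using Ī + A·d² with d = y − 1.5171:
  vertical leg: d = 0.88291 in → contributes +3.8873 in⁴
  horizontal leg (remainder): d = -1.3671 in → contributes +1.7451 in⁴
Total I = 5.6324 in⁴.
For the y-axis: x̄ = 0.81709 in.
Repeating about the centroidal y-axis gives I_y = 2.3886 in⁴.

I_x ≈ 5.63 in⁴, I_y ≈ 2.39 in⁴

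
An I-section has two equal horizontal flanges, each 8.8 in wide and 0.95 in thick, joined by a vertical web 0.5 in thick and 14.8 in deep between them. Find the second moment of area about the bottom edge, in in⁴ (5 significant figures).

Treat the section as a set of non-overlapping primitives; coordinates are from the bounding-box lower-left.
Bottom flange: 8.8 × 0.95, A = 8.36 in², y = 0.475 in, Ī = 0.6287417 in⁴.
Web: 0.5 × 14.8, A = 7.4 in², y = 8.35 in, Ī = 135.0747 in⁴.
Top flange: 8.8 × 0.95, A = 8.36 in², y = 16.225 in, Ī = 0.6287417 in⁴.
Transfer each piece to a horizontal axis along the bottom face using Ī + A·d² with d = y − 0:
  bottom flange: d = 0.475 in → contributes +2.514967 in⁴
  web: d = 8.35 in → contributes +651.0212 in⁴
  top flange: d = 16.225 in → contributes +2201.404 in⁴
Total I = 2854.94 in⁴.

I_base ≈ 2854.9 in⁴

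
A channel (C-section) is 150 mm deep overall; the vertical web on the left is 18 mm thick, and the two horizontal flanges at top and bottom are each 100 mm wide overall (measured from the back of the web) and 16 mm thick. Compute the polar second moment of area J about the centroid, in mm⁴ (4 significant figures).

Break the section into simple shapes (no overlaps), measuring from the bottom-left corner of the bounding box.
Web: 18 × 150, A = 2 700 mm², y = 75 mm, Ī = 5 062 500 mm⁴.
Top flange (beyond web): 82 × 16, A = 1 312 mm², y = 142 mm, Ī = 27989.3 mm⁴.
Bottom flange (beyond web): 82 × 16, A = 1 312 mm², y = 8 mm, Ī = 27989.3 mm⁴.
By symmetry the centroid is at mid-height, ȳ = 75 mm.
Transfer each piece to the centroidal x-axis using Ī + A·d² with d = y − 75:
  web: d = 0 mm → contributes +5 062 500 mm⁴
  top flange (beyond web): d = 67 mm → contributes +5 917 557 mm⁴
  bottom flange (beyond web): d = -67 mm → contributes +5 917 557 mm⁴
Total I = 16 897 615 mm⁴.
For the y-axis: x̄ = 33.6431 mm.
Repeating about the centroidal y-axis gives I_y = 4 870 037 mm⁴.
Polar second moment: J = I_x + I_y = 21 767 651 mm⁴.

J ≈ 2.177 × 10⁷ mm⁴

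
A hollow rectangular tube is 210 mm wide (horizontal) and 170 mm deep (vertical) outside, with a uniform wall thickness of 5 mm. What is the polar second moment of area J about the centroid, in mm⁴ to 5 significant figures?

J ≈ 4.2242 × 10⁷ mm⁴

Decompose the section into non-overlapping parts with the origin at the bottom-left of its bounding rectangle.
Outer rectangle: 210 × 170, A = 35 700 mm², y = 85 mm, Ī = 85 977 500 mm⁴.
Inner void (subtracted): 200 × 160, A = 32 000 mm², y = 85 mm, Ī = 68 266 667 mm⁴.
By symmetry the centroid is at mid-height, ȳ = 85 mm.
All pieces are centred on the centroidal x-axis, so I = ΣĪ (holes subtracted) = 17 710 833 mm⁴.
Repeating about the centroidal y-axis gives I_y = 24 530 833 mm⁴.
Polar second moment: J = I_x + I_y = 42 241 667 mm⁴.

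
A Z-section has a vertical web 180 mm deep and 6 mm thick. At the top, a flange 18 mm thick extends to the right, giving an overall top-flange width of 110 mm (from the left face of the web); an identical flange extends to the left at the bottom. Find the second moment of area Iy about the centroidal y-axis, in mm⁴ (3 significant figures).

Iy ≈ 1.47 × 10⁷ mm⁴

Split into non-overlapping primitives; take the origin at the lower-left of the bounding box.
Web: 6 × 180, A = 1 080 mm², x = 107 mm, Ī = 3 240 mm⁴.
Top flange (beyond web): 104 × 18, A = 1 872 mm², x = 162 mm, Ī = 1 687 296 mm⁴.
Bottom flange (beyond web): 104 × 18, A = 1 872 mm², x = 52 mm, Ī = 1 687 296 mm⁴.
Centroid: x̄ = ΣA·x / ΣA = 107 mm.
Transfer each piece to the centroidal y-axis using Ī + A·d² with d = x − 107:
  web: d = 0 mm → contributes +3 240 mm⁴
  top flange (beyond web): d = 55 mm → contributes +7 350 096 mm⁴
  bottom flange (beyond web): d = -55 mm → contributes +7 350 096 mm⁴
Total I = 14 703 432 mm⁴.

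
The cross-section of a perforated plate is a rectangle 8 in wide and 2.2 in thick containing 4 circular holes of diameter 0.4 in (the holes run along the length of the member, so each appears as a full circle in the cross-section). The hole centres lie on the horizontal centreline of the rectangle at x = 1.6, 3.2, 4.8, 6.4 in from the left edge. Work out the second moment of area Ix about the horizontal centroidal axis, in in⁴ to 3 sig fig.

Split into non-overlapping primitives; take the origin at the lower-left of the bounding box.
Plate: 8 × 2.2, A = 17.6 in², y = 1.1 in, Ī = 7.0987 in⁴.
Hole 1 (subtracted): ⌀0.4, A = 0.12566 in², y = 1.1 in, Ī = 0.0012566 in⁴.
Hole 2 (subtracted): ⌀0.4, A = 0.12566 in², y = 1.1 in, Ī = 0.0012566 in⁴.
Hole 3 (subtracted): ⌀0.4, A = 0.12566 in², y = 1.1 in, Ī = 0.0012566 in⁴.
Hole 4 (subtracted): ⌀0.4, A = 0.12566 in², y = 1.1 in, Ī = 0.0012566 in⁴.
By symmetry the centroid is at mid-height, ȳ = 1.1 in.
All pieces are centred on the horizontal centroidal axis, so I = ΣĪ (holes subtracted) = 7.0936 in⁴.

Ix ≈ 7.09 in⁴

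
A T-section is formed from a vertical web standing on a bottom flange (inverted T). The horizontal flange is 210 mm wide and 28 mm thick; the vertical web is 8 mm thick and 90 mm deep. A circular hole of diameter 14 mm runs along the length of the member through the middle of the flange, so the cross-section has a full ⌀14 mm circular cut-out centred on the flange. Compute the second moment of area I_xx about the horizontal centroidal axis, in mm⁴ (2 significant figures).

I_xx ≈ 3.1 × 10⁶ mm⁴

Split into non-overlapping primitives; take the origin at the lower-left of the bounding box.
Flange: 210 × 28, A = 5 880 mm², y = 14 mm, Ī = 384 160 mm⁴.
Web: 8 × 90, A = 720 mm², y = 73 mm, Ī = 486 000 mm⁴.
Hole (subtracted): ⌀14, A = 153.9 mm², y = 14 mm, Ī = 1 886 mm⁴.
Centroid: ȳ = ΣA·y / ΣA = 20.59 mm.
Transfer each piece to the horizontal centroidal axis using Ī + A·d² with d = y − 20.59:
  flange: d = -6.59 mm → contributes +639 523 mm⁴
  web: d = 52.41 mm → contributes +2 463 697 mm⁴
  hole: d = -6.59 mm → contributes −8 571 mm⁴
Total I = 3 094 648 mm⁴.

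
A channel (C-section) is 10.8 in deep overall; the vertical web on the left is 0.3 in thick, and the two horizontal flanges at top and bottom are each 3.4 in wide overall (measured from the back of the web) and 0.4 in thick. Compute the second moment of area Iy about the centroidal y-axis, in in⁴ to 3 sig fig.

Break the section into simple shapes (no overlaps), measuring from the bottom-left corner of the bounding box.
Web: 0.3 × 10.8, A = 3.24 in², x = 0.15 in, Ī = 0.0243 in⁴.
Top flange (beyond web): 3.1 × 0.4, A = 1.24 in², x = 1.85 in, Ī = 0.99303 in⁴.
Bottom flange (beyond web): 3.1 × 0.4, A = 1.24 in², x = 1.85 in, Ī = 0.99303 in⁴.
Centroid: x̄ = ΣA·x / ΣA = 0.88706 in.
Transfer each piece to the centroidal y-axis using Ī + A·d² with d = x − 0.88706:
  web: d = -0.73706 in → contributes +1.7845 in⁴
  top flange (beyond web): d = 0.96294 in → contributes +2.1428 in⁴
  bottom flange (beyond web): d = 0.96294 in → contributes +2.1428 in⁴
Total I = 6.0701 in⁴.

Iy ≈ 6.07 in⁴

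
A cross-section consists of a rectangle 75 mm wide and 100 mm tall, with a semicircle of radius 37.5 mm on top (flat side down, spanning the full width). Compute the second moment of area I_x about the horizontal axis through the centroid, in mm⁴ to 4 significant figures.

Decompose the section into non-overlapping parts with the origin at the bottom-left of its bounding rectangle.
Rectangular body: 75 × 100, A = 7 500 mm², y = 50 mm, Ī = 6 250 000 mm⁴.
Semicircular cap: semicircle r = 37.5, A = 2208.93 mm², y = 115.915 mm, Ī = 217 049 mm⁴.
Centroid: ȳ = ΣA·y / ΣA = 64.9968 mm.
Transfer each piece to the horizontal axis through the centroid using Ī + A·d² with d = y − 64.9968:
  rectangular body: d = -14.9968 mm → contributes +7 936 779 mm⁴
  semicircular cap: d = 50.9187 mm → contributes +5 944 178 mm⁴
Total I = 13 880 957 mm⁴.

I_x ≈ 1.388 × 10⁷ mm⁴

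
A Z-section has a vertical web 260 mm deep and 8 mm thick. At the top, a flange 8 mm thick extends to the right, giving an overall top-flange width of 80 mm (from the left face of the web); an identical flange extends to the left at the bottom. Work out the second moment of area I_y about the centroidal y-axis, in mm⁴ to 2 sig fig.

Decompose the section into non-overlapping parts with the origin at the bottom-left of its bounding rectangle.
Web: 8 × 260, A = 2 080 mm², x = 76 mm, Ī = 11 093 mm⁴.
Top flange (beyond web): 72 × 8, A = 576 mm², x = 116 mm, Ī = 248 832 mm⁴.
Bottom flange (beyond web): 72 × 8, A = 576 mm², x = 36 mm, Ī = 248 832 mm⁴.
Centroid: x̄ = ΣA·x / ΣA = 76 mm.
Transfer each piece to the centroidal y-axis using Ī + A·d² with d = x − 76:
  web: d = 0 mm → contributes +11 093 mm⁴
  top flange (beyond web): d = 40 mm → contributes +1 170 432 mm⁴
  bottom flange (beyond web): d = -40 mm → contributes +1 170 432 mm⁴
Total I = 2 351 957 mm⁴.

I_y ≈ 2.4 × 10⁶ mm⁴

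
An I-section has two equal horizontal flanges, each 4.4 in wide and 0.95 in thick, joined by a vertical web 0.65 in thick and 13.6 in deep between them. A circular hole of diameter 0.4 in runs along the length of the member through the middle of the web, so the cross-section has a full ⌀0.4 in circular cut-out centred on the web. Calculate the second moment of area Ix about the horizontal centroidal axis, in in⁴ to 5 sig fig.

Decompose the section into non-overlapping parts with the origin at the bottom-left of its bounding rectangle.
Bottom flange: 4.4 × 0.95, A = 4.18 in², y = 0.475 in, Ī = 0.3143708 in⁴.
Web: 0.65 × 13.6, A = 8.84 in², y = 7.75 in, Ī = 136.2539 in⁴.
Top flange: 4.4 × 0.95, A = 4.18 in², y = 15.025 in, Ī = 0.3143708 in⁴.
Hole (subtracted): ⌀0.4, A = 0.1256637 in², y = 7.75 in, Ī = 0.001256637 in⁴.
By symmetry the centroid is at mid-height, ȳ = 7.75 in.
Transfer each piece to the horizontal centroidal axis using Ī + A·d² with d = y − 7.75:
  bottom flange: d = -7.275 in → contributes +221.5435 in⁴
  web: d = 0 in → contributes +136.2539 in⁴
  top flange: d = 7.275 in → contributes +221.5435 in⁴
  hole: d = 0 in → contributes −0.001256637 in⁴
Total I = 579.3396 in⁴.

Ix ≈ 579.34 in⁴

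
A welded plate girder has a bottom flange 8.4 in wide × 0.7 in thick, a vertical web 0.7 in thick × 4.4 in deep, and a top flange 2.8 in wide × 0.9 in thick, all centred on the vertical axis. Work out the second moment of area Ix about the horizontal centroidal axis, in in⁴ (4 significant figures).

Ix ≈ 55.29 in⁴

Split into non-overlapping primitives; take the origin at the lower-left of the bounding box.
Bottom plate: 8.4 × 0.7, A = 5.88 in², y = 0.35 in, Ī = 0.2401 in⁴.
Web plate: 0.7 × 4.4, A = 3.08 in², y = 2.9 in, Ī = 4.96907 in⁴.
Top plate: 2.8 × 0.9, A = 2.52 in², y = 5.55 in, Ī = 0.1701 in⁴.
Centroid: ȳ = ΣA·y / ΣA = 2.17561 in.
Transfer each piece to the horizontal centroidal axis using Ī + A·d² with d = y − 2.17561:
  bottom plate: d = -1.82561 in → contributes +19.8373 in⁴
  web plate: d = 0.72439 in → contributes +6.58527 in⁴
  top plate: d = 3.37439 in → contributes +28.8641 in⁴
Total I = 55.2866 in⁴.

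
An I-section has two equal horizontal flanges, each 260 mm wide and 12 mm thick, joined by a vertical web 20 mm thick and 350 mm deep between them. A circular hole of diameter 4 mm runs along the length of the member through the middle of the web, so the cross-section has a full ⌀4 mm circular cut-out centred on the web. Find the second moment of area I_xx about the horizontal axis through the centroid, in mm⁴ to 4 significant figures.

Break the section into simple shapes (no overlaps), measuring from the bottom-left corner of the bounding box.
Bottom flange: 260 × 12, A = 3 120 mm², y = 6 mm, Ī = 37 440 mm⁴.
Web: 20 × 350, A = 7 000 mm², y = 187 mm, Ī = 71 458 333 mm⁴.
Top flange: 260 × 12, A = 3 120 mm², y = 368 mm, Ī = 37 440 mm⁴.
Hole (subtracted): ⌀4, A = 12.5664 mm², y = 187 mm, Ī = 12.5664 mm⁴.
By symmetry the centroid is at mid-height, ȳ = 187 mm.
Transfer each piece to the horizontal axis through the centroid using Ī + A·d² with d = y − 187:
  bottom flange: d = -181 mm → contributes +102 251 760 mm⁴
  web: d = 0 mm → contributes +71 458 333 mm⁴
  top flange: d = 181 mm → contributes +102 251 760 mm⁴
  hole: d = 0 mm → contributes −12.5664 mm⁴
Total I = 275 961 841 mm⁴.

I_xx ≈ 2.760 × 10⁸ mm⁴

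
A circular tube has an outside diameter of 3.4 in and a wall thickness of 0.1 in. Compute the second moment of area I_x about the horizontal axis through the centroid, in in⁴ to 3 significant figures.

Decompose the section into non-overlapping parts with the origin at the bottom-left of its bounding rectangle.
Outer circle: ⌀3.4, A = 9.0792 in², y = 1.7 in, Ī = 6.5597 in⁴.
Bore (subtracted): ⌀3.2, A = 8.0425 in², y = 1.7 in, Ī = 5.1472 in⁴.
By symmetry the centroid is at mid-height, ȳ = 1.7 in.
All pieces are centred on the horizontal axis through the centroid, so I = ΣĪ (holes subtracted) = 1.4125 in⁴.

I_x ≈ 1.41 in⁴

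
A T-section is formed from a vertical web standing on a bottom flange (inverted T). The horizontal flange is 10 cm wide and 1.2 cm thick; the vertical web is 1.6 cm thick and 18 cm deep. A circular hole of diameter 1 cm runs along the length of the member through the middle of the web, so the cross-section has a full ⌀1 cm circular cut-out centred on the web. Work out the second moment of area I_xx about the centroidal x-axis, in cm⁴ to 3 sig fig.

Split into non-overlapping primitives; take the origin at the lower-left of the bounding box.
Flange: 10 × 1.2, A = 12 cm², y = 0.6 cm, Ī = 1.44 cm⁴.
Web: 1.6 × 18, A = 28.8 cm², y = 10.2 cm, Ī = 777.6 cm⁴.
Hole (subtracted): ⌀1, A = 0.7854 cm², y = 10.2 cm, Ī = 0.049087 cm⁴.
Centroid: ȳ = ΣA·y / ΣA = 7.3211 cm.
Transfer each piece to the centroidal x-axis using Ī + A·d² with d = y − 7.3211:
  flange: d = -6.7211 cm → contributes +543.51 cm⁴
  web: d = 2.8789 cm → contributes +1016.3 cm⁴
  hole: d = 2.8789 cm → contributes −6.5587 cm⁴
Total I = 1553.3 cm⁴.

I_xx ≈ 1550 cm⁴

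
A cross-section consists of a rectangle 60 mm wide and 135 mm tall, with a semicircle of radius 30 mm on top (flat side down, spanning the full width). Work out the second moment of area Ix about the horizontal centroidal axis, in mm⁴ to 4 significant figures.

Ix ≈ 2.014 × 10⁷ mm⁴

Break the section into simple shapes (no overlaps), measuring from the bottom-left corner of the bounding box.
Rectangular body: 60 × 135, A = 8 100 mm², y = 67.5 mm, Ī = 12 301 875 mm⁴.
Semicircular cap: semicircle r = 30, A = 1413.72 mm², y = 147.732 mm, Ī = 88903.1 mm⁴.
Centroid: ȳ = ΣA·y / ΣA = 79.4224 mm.
Transfer each piece to the horizontal centroidal axis using Ī + A·d² with d = y − 79.4224:
  rectangular body: d = -11.9224 mm → contributes +13 453 229 mm⁴
  semicircular cap: d = 68.31 mm → contributes +6 685 676 mm⁴
Total I = 20 138 905 mm⁴.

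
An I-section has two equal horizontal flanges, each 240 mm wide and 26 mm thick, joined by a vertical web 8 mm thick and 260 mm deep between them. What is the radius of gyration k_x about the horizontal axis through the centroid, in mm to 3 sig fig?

k_x ≈ 136 mm

Split into non-overlapping primitives; take the origin at the lower-left of the bounding box.
Bottom flange: 240 × 26, A = 6 240 mm², y = 13 mm, Ī = 351 520 mm⁴.
Web: 8 × 260, A = 2 080 mm², y = 156 mm, Ī = 11 717 333 mm⁴.
Top flange: 240 × 26, A = 6 240 mm², y = 299 mm, Ī = 351 520 mm⁴.
By symmetry the centroid is at mid-height, ȳ = 156 mm.
Transfer each piece to the horizontal axis through the centroid using Ī + A·d² with d = y − 156:
  bottom flange: d = -143 mm → contributes +127 953 280 mm⁴
  web: d = 0 mm → contributes +11 717 333 mm⁴
  top flange: d = 143 mm → contributes +127 953 280 mm⁴
Total I = 267 623 893 mm⁴.
Radius of gyration: k = √(I/A) = √(267 623 893 / 14 560) = 135.58 mm.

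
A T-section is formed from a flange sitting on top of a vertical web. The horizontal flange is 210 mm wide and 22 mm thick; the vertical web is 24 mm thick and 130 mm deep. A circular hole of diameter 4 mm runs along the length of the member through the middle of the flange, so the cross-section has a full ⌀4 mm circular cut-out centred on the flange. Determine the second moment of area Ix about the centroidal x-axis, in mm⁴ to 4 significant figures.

Break the section into simple shapes (no overlaps), measuring from the bottom-left corner of the bounding box.
Flange: 210 × 22, A = 4 620 mm², y = 141 mm, Ī = 186 340 mm⁴.
Web: 24 × 130, A = 3 120 mm², y = 65 mm, Ī = 4 394 000 mm⁴.
Hole (subtracted): ⌀4, A = 12.5664 mm², y = 141 mm, Ī = 12.5664 mm⁴.
Centroid: ȳ = ΣA·y / ΣA = 110.315 mm.
Transfer each piece to the centroidal x-axis using Ī + A·d² with d = y − 110.315:
  flange: d = 30.6855 mm → contributes +4 536 526 mm⁴
  web: d = -45.3145 mm → contributes +10 800 626 mm⁴
  hole: d = 30.6855 mm → contributes −11 845 mm⁴
Total I = 15 325 307 mm⁴.

Ix ≈ 1.533 × 10⁷ mm⁴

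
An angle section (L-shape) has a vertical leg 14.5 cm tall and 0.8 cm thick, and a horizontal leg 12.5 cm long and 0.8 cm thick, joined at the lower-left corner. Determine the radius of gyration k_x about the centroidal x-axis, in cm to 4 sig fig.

k_x ≈ 4.617 cm

Break the section into simple shapes (no overlaps), measuring from the bottom-left corner of the bounding box.
Vertical leg: 0.8 × 14.5, A = 11.6 cm², y = 7.25 cm, Ī = 203.242 cm⁴.
Horizontal leg (remainder): 11.7 × 0.8, A = 9.36 cm², y = 0.4 cm, Ī = 0.4992 cm⁴.
Centroid: ȳ = ΣA·y / ΣA = 4.19103 cm.
Transfer each piece to the centroidal x-axis using Ī + A·d² with d = y − 4.19103:
  vertical leg: d = 3.05897 cm → contributes +311.786 cm⁴
  horizontal leg (remainder): d = -3.79103 cm → contributes +135.02 cm⁴
Total I = 446.807 cm⁴.
Radius of gyration: k = √(I/A) = √(446.807 / 20.96) = 4.61705 cm.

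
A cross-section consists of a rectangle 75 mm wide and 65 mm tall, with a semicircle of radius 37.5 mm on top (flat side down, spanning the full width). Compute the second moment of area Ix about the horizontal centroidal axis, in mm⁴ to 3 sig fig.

Treat the section as a set of non-overlapping primitives; coordinates are from the bounding-box lower-left.
Rectangular body: 75 × 65, A = 4 875 mm², y = 32.5 mm, Ī = 1 716 406 mm⁴.
Semicircular cap: semicircle r = 37.5, A = 2208.9 mm², y = 80.915 mm, Ī = 217 049 mm⁴.
Centroid: ȳ = ΣA·y / ΣA = 47.597 mm.
Transfer each piece to the horizontal centroidal axis using Ī + A·d² with d = y − 47.597:
  rectangular body: d = -15.097 mm → contributes +2 827 522 mm⁴
  semicircular cap: d = 33.318 mm → contributes +2 669 224 mm⁴
Total I = 5 496 747 mm⁴.

Ix ≈ 5.50 × 10⁶ mm⁴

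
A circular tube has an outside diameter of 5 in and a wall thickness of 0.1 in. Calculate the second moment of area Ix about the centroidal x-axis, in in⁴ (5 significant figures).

Ix ≈ 4.6220 in⁴

Treat the section as a set of non-overlapping primitives; coordinates are from the bounding-box lower-left.
Outer circle: ⌀5, A = 19.63495 in², y = 2.5 in, Ī = 30.67962 in⁴.
Bore (subtracted): ⌀4.8, A = 18.09557 in², y = 2.5 in, Ī = 26.05763 in⁴.
By symmetry the centroid is at mid-height, ȳ = 2.5 in.
All pieces are centred on the centroidal x-axis, so I = ΣĪ (holes subtracted) = 4.62199 in⁴.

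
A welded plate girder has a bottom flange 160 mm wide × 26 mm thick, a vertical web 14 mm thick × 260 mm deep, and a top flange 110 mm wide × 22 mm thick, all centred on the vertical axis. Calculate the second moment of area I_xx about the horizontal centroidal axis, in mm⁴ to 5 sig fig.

I_xx ≈ 1.4772 × 10⁸ mm⁴

Break the section into simple shapes (no overlaps), measuring from the bottom-left corner of the bounding box.
Bottom plate: 160 × 26, A = 4 160 mm², y = 13 mm, Ī = 234346.7 mm⁴.
Web plate: 14 × 260, A = 3 640 mm², y = 156 mm, Ī = 20 505 333 mm⁴.
Top plate: 110 × 22, A = 2 420 mm², y = 297 mm, Ī = 97606.67 mm⁴.
Centroid: ȳ = ΣA·y / ΣA = 131.18 mm.
Transfer each piece to the horizontal centroidal axis using Ī + A·d² with d = y − 131.18:
  bottom plate: d = -118.18 mm → contributes +58 335 077 mm⁴
  web plate: d = 24.81996 mm → contributes +22 747 684 mm⁴
  top plate: d = 165.82 mm → contributes +66 638 554 mm⁴
Total I = 147 721 315 mm⁴.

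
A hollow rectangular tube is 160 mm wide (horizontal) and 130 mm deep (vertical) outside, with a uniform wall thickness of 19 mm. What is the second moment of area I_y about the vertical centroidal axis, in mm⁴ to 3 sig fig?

I_y ≈ 3.05 × 10⁷ mm⁴

Treat the section as a set of non-overlapping primitives; coordinates are from the bounding-box lower-left.
Outer rectangle: 160 × 130, A = 20 800 mm², x = 80 mm, Ī = 44 373 333 mm⁴.
Inner void (subtracted): 122 × 92, A = 11 224 mm², x = 80 mm, Ī = 13 921 501 mm⁴.
By symmetry the centroid is at mid-width, x̄ = 80 mm.
All pieces are centred on the vertical centroidal axis, so I = ΣĪ (holes subtracted) = 30 451 832 mm⁴.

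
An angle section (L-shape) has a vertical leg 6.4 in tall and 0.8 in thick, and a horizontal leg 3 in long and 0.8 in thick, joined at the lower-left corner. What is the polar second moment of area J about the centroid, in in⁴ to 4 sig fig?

J ≈ 31.77 in⁴

Decompose the section into non-overlapping parts with the origin at the bottom-left of its bounding rectangle.
Vertical leg: 0.8 × 6.4, A = 5.12 in², y = 3.2 in, Ī = 17.4763 in⁴.
Horizontal leg (remainder): 2.2 × 0.8, A = 1.76 in², y = 0.4 in, Ī = 0.0938667 in⁴.
Centroid: ȳ = ΣA·y / ΣA = 2.48372 in.
Transfer each piece to the centroidal x-axis using Ī + A·d² with d = y − 2.48372:
  vertical leg: d = 0.716279 in → contributes +20.1031 in⁴
  horizontal leg (remainder): d = -2.08372 in → contributes +7.7356 in⁴
Total I = 27.8387 in⁴.
For the y-axis: x̄ = 0.783721 in.
Repeating about the centroidal y-axis gives I_y = 3.92991 in⁴.
Polar second moment: J = I_x + I_y = 31.7686 in⁴.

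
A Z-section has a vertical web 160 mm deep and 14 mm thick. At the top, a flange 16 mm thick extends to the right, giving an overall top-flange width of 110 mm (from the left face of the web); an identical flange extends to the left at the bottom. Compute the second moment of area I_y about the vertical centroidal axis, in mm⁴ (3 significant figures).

I_y ≈ 1.17 × 10⁷ mm⁴

Treat the section as a set of non-overlapping primitives; coordinates are from the bounding-box lower-left.
Web: 14 × 160, A = 2 240 mm², x = 103 mm, Ī = 36 587 mm⁴.
Top flange (beyond web): 96 × 16, A = 1 536 mm², x = 158 mm, Ī = 1 179 648 mm⁴.
Bottom flange (beyond web): 96 × 16, A = 1 536 mm², x = 48 mm, Ī = 1 179 648 mm⁴.
Centroid: x̄ = ΣA·x / ΣA = 103 mm.
Transfer each piece to the vertical centroidal axis using Ī + A·d² with d = x − 103:
  web: d = 0 mm → contributes +36 587 mm⁴
  top flange (beyond web): d = 55 mm → contributes +5 826 048 mm⁴
  bottom flange (beyond web): d = -55 mm → contributes +5 826 048 mm⁴
Total I = 11 688 683 mm⁴.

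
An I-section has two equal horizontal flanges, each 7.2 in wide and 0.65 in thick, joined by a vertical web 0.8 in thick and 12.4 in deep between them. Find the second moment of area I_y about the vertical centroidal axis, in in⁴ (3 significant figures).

Break the section into simple shapes (no overlaps), measuring from the bottom-left corner of the bounding box.
Bottom flange: 7.2 × 0.65, A = 4.68 in², x = 3.6 in, Ī = 20.218 in⁴.
Web: 0.8 × 12.4, A = 9.92 in², x = 3.6 in, Ī = 0.52907 in⁴.
Top flange: 7.2 × 0.65, A = 4.68 in², x = 3.6 in, Ī = 20.218 in⁴.
By symmetry the centroid is at mid-width, x̄ = 3.6 in.
All pieces are centred on the vertical centroidal axis, so I = ΣĪ = 40.964 in⁴.

I_y ≈ 41.0 in⁴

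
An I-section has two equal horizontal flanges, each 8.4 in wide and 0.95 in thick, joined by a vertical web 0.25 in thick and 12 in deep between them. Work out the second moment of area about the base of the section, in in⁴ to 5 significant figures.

I_base ≈ 1622.1 in⁴

Treat the section as a set of non-overlapping primitives; coordinates are from the bounding-box lower-left.
Bottom flange: 8.4 × 0.95, A = 7.98 in², y = 0.475 in, Ī = 0.6001625 in⁴.
Web: 0.25 × 12, A = 3 in², y = 6.95 in, Ī = 36 in⁴.
Top flange: 8.4 × 0.95, A = 7.98 in², y = 13.425 in, Ī = 0.6001625 in⁴.
Transfer each piece to the bottom edge using Ī + A·d² with d = y − 0:
  bottom flange: d = 0.475 in → contributes +2.40065 in⁴
  web: d = 6.95 in → contributes +180.9075 in⁴
  top flange: d = 13.425 in → contributes +1438.841 in⁴
Total I = 1622.149 in⁴.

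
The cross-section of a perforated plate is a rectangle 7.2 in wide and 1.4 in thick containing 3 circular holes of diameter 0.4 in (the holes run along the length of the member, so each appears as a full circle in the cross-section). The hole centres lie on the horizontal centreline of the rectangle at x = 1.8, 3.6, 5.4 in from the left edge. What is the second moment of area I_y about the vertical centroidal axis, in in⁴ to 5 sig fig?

Decompose the section into non-overlapping parts with the origin at the bottom-left of its bounding rectangle.
Plate: 7.2 × 1.4, A = 10.08 in², x = 3.6 in, Ī = 43.5456 in⁴.
Hole 1 (subtracted): ⌀0.4, A = 0.1256637 in², x = 1.8 in, Ī = 0.001256637 in⁴.
Hole 2 (subtracted): ⌀0.4, A = 0.1256637 in², x = 3.6 in, Ī = 0.001256637 in⁴.
Hole 3 (subtracted): ⌀0.4, A = 0.1256637 in², x = 5.4 in, Ī = 0.001256637 in⁴.
By symmetry the centroid is at mid-width, x̄ = 3.6 in.
Transfer each piece to the vertical centroidal axis using Ī + A·d² with d = x − 3.6:
  plate: d = 0 in → contributes +43.5456 in⁴
  hole 1: d = -1.8 in → contributes −0.408407 in⁴
  hole 2: d = 0 in → contributes −0.001256637 in⁴
  hole 3: d = 1.8 in → contributes −0.408407 in⁴
Total I = 42.72753 in⁴.

I_y ≈ 42.728 in⁴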